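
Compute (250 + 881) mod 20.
11

(250 + 881) = 1131
1131 mod 20 = 11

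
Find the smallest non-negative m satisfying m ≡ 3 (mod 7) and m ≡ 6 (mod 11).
M = 7 × 11 = 77. M₁ = 11, y₁ ≡ 2 (mod 7). M₂ = 7, y₂ ≡ 8 (mod 11). m = 3×11×2 + 6×7×8 ≡ 17 (mod 77)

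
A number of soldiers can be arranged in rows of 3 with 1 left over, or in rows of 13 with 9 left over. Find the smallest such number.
M = 3 × 13 = 39. M₁ = 13, y₁ ≡ 1 (mod 3). M₂ = 3, y₂ ≡ 9 (mod 13). z = 1×13×1 + 9×3×9 ≡ 22 (mod 39). The smallest positive such number is 22.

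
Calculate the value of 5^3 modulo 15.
3 = 2 + 1 (binary 11). Repeated squaring mod 15: 5^1 ≡ 5; 5^2 ≡ 5² = 25 ≡ 10. Multiply: 5^3 = 5^2 × 5^1 ≡ 10 × 5 (mod 15): 10 × 5 = 50 ≡ 5. So 5^3 ≡ 5 (mod 15).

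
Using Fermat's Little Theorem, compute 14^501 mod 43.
By Fermat: 14^{42} ≡ 1 (mod 43). 501 ≡ 39 (mod 42). So 14^{501} ≡ 14^{39} ≡ 16 (mod 43)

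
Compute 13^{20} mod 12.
1

Using successive squaring:
Binary expansion of 20: 10100
Powers of 13 mod 12 (each is the square of the previous):
  13^1 ≡ 1 (mod 12)
  13^2 ≡ 1² = 1 ≡ 1 (mod 12)
  13^4 ≡ 1² = 1 ≡ 1 (mod 12)
  13^8 ≡ 1² = 1 ≡ 1 (mod 12)
  13^16 ≡ 1² = 1 ≡ 1 (mod 12)
20 = 16 + 4, so 13^20 = 13^16 × 13^4 ≡ 1 × 1 (mod 12)
Multiplying step by step:
  1 × 1 = 1 ≡ 1 (mod 12)
Result: 13^20 ≡ 1 (mod 12)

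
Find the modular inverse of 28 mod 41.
28^(-1) ≡ 22 (mod 41). Verification: 28 × 22 = 616 ≡ 1 (mod 41)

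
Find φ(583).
520

Prime factorization: 583 = 11 × 53
Using the formula φ(n) = n × Π(1 - 1/p) for each prime factor p:
φ(583) = 583 × (1 - 1/11) × (1 - 1/53)
φ(583) = 520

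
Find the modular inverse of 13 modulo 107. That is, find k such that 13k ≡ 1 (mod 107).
33

Using Extended Euclidean Algorithm:
gcd(13, 107) = 1
Bezout coefficients: 13 × 33 + 107 × -4 = 1
So 13 × 33 ≡ 1 (mod 107)
The inverse is 33 mod 107 = 33
Verification: 13 × 33 = 429 = 4 × 107 + 1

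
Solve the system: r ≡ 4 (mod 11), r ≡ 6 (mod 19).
M = 11 × 19 = 209. M₁ = 19, y₁ ≡ 7 (mod 11). M₂ = 11, y₂ ≡ 7 (mod 19). r = 4×19×7 + 6×11×7 ≡ 158 (mod 209)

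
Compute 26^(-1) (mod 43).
26^(-1) ≡ 5 (mod 43). Verification: 26 × 5 = 130 ≡ 1 (mod 43)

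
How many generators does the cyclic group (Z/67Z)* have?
20

The number of primitive roots modulo p is φ(p-1) = φ(66)
φ(66) = 20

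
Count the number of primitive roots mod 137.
Number of primitive roots mod 137 = φ(136) = 64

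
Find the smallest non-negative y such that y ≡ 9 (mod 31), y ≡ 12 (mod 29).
505

Using the Chinese Remainder Theorem:
M = product of moduli = 899
For equation 1: M_1 = 29, 29 ≡ 29 (mod 31), inverse of 29 mod 31 is 15 (check: 29 × 15 = 435 ≡ 1 (mod 31))
For equation 2: M_2 = 31, 31 ≡ 2 (mod 29), inverse of 31 mod 29 is 15 (check: 2 × 15 = 30 ≡ 1 (mod 29))
Combine: y ≡ Σ r_i×M_i×(M_i⁻¹ mod m_i) = 9×29×15 + 12×31×15 = 3915 + 5580 = 9495
9495 mod 899 = 505
y ≡ 505 (mod 899)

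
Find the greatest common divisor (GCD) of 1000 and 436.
4

Using the Euclidean algorithm:
1000 = 2 × 436 + 128
436 = 3 × 128 + 52
128 = 2 × 52 + 24
52 = 2 × 24 + 4
24 = 6 × 4 + 0

GCD(1000, 436) = 4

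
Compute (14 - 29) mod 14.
13

(14 - 29) = -15
-15 mod 14 = 13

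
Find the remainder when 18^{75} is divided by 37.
By Fermat: 18^{36} ≡ 1 (mod 37). 75 = 2×36 + 3. So 18^{75} ≡ 18^{3} ≡ 23 (mod 37)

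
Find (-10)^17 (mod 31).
Using repeated squaring. (-10) ≡ 21 (mod 31). 17 = 16 + 1 (binary 10001). Repeated squaring mod 31: 21^1 ≡ 21; 21^2 ≡ 21² = 441 ≡ 7; 21^4 ≡ 7² = 49 ≡ 18; 21^8 ≡ 18² = 324 ≡ 14; 21^16 ≡ 14² = 196 ≡ 10. Multiply: (-10)^17 ≡ 21^16 × 21^1 ≡ 10 × 21 (mod 31): 10 × 21 = 210 ≡ 24. So (-10)^17 ≡ 24 (mod 31).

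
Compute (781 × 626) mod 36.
26

(781 × 626) = 488906
488906 mod 36 = 26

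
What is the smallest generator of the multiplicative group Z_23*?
p - 1 = 22 has prime divisors 2, 11. h is a primitive root mod 23 iff h^(22/q) ≢ 1 (mod 23) for each such q.
h = 2: 2^11 ≡ 1, 2^2 ≡ 4 (mod 23); 2^11 ≡ 1, so not a primitive root.
h = 3: 3^11 ≡ 1, 3^2 ≡ 9 (mod 23); 3^11 ≡ 1, so not a primitive root.
h = 4: 4^11 ≡ 1, 4^2 ≡ 16 (mod 23); 4^11 ≡ 1, so not a primitive root.
h = 5: 5^11 ≡ 22, 5^2 ≡ 2 (mod 23); none is 1, so 5 has order 22 and is a primitive root.
The smallest primitive root mod 23 is g = 5.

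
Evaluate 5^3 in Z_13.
3 = 2 + 1 (binary 11). Repeated squaring mod 13: 5^1 ≡ 5; 5^2 ≡ 5² = 25 ≡ 12. Multiply: 5^3 = 5^2 × 5^1 ≡ 12 × 5 (mod 13): 12 × 5 = 60 ≡ 8. So 5^3 ≡ 8 (mod 13).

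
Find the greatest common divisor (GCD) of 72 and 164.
4

Using the Euclidean algorithm:
72 = 0 × 164 + 72
164 = 2 × 72 + 20
72 = 3 × 20 + 12
20 = 1 × 12 + 8
12 = 1 × 8 + 4
8 = 2 × 4 + 0

GCD(72, 164) = 4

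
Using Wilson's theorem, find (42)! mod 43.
By Wilson's theorem, (42)! ≡ -1 ≡ 42 (mod 43)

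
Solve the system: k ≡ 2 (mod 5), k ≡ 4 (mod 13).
M = 5 × 13 = 65. M₁ = 13, y₁ ≡ 2 (mod 5). M₂ = 5, y₂ ≡ 8 (mod 13). k = 2×13×2 + 4×5×8 ≡ 17 (mod 65)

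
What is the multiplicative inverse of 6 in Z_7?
6

Using Extended Euclidean Algorithm:
gcd(6, 7) = 1
Bezout coefficients: 6 × -1 + 7 × 1 = 1
So 6 × -1 ≡ 1 (mod 7)
The inverse is -1 mod 7 = 6
Verification: 6 × 6 = 36 = 5 × 7 + 1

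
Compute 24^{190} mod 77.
67

Using successive squaring:
Binary expansion of 190: 10111110
Powers of 24 mod 77 (each is the square of the previous):
  24^1 ≡ 24 (mod 77)
  24^2 ≡ 24² = 576 ≡ 37 (mod 77)
  24^4 ≡ 37² = 1369 ≡ 60 (mod 77)
  24^8 ≡ 60² = 3600 ≡ 58 (mod 77)
  24^16 ≡ 58² = 3364 ≡ 53 (mod 77)
  24^32 ≡ 53² = 2809 ≡ 37 (mod 77)
  24^64 ≡ 37² = 1369 ≡ 60 (mod 77)
  24^128 ≡ 60² = 3600 ≡ 58 (mod 77)
190 = 128 + 32 + 16 + 8 + 4 + 2, so 24^190 = 24^128 × 24^32 × 24^16 × 24^8 × 24^4 × 24^2 ≡ 58 × 37 × 53 × 58 × 60 × 37 (mod 77)
Multiplying step by step:
  58 × 37 = 2146 ≡ 67 (mod 77)
  67 × 53 = 3551 ≡ 9 (mod 77)
  9 × 58 = 522 ≡ 60 (mod 77)
  60 × 60 = 3600 ≡ 58 (mod 77)
  58 × 37 = 2146 ≡ 67 (mod 77)
Result: 24^190 ≡ 67 (mod 77)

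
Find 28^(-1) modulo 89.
35

Using Extended Euclidean Algorithm:
gcd(28, 89) = 1
Bezout coefficients: 28 × 35 + 89 × -11 = 1
So 28 × 35 ≡ 1 (mod 89)
The inverse is 35 mod 89 = 35
Verification: 28 × 35 = 980 = 11 × 89 + 1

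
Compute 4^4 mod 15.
4 = 4 (binary 100). Repeated squaring mod 15: 4^1 ≡ 4; 4^2 ≡ 4² = 16 ≡ 1; 4^4 ≡ 1² = 1 ≡ 1. So 4^4 ≡ 1 (mod 15).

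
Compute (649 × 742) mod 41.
13

(649 × 742) = 481558
481558 mod 41 = 13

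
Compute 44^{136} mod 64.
0

Using successive squaring:
Binary expansion of 136: 10001000
Powers of 44 mod 64 (each is the square of the previous):
  44^1 ≡ 44 (mod 64)
  44^2 ≡ 44² = 1936 ≡ 16 (mod 64)
  44^4 ≡ 16² = 256 ≡ 0 (mod 64)
  44^8 ≡ 0² = 0 ≡ 0 (mod 64)
  44^16 ≡ 0² = 0 ≡ 0 (mod 64)
  44^32 ≡ 0² = 0 ≡ 0 (mod 64)
  44^64 ≡ 0² = 0 ≡ 0 (mod 64)
  44^128 ≡ 0² = 0 ≡ 0 (mod 64)
136 = 128 + 8, so 44^136 = 44^128 × 44^8 ≡ 0 × 0 (mod 64)
Multiplying step by step:
  0 × 0 = 0 ≡ 0 (mod 64)
Result: 44^136 ≡ 0 (mod 64)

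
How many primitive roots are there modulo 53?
24

The number of primitive roots modulo p is φ(p-1) = φ(52)
φ(52) = 24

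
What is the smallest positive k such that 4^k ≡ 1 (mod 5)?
Powers of 4 mod 5: 4^1≡4, 4^2≡1. Order = 2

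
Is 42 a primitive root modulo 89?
No

To verify, check if 42^(88/q) ≢ 1 (mod 89) for each prime divisor q of 88
Divisors of 88 = 88: [1, 2, 4, 8, 11, 22, 44, 88]
  42^(88/2) = 42^44 ≡ 1 (mod 89)
  42^(88/11) = 42^8 ≡ 32 (mod 89)
Conclusion: 42 is not a primitive root modulo 89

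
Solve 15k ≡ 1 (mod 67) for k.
15^(-1) ≡ 9 (mod 67). Verification: 15 × 9 = 135 ≡ 1 (mod 67)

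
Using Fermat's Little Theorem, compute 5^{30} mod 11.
1

By Fermat's Little Theorem, a^(p-1) ≡ 1 (mod p) for prime p and gcd(a, p) = 1
Here p = 11, so 5^10 ≡ 1 (mod 11)
We can reduce the exponent: 30 mod 10 = 0
So 5^30 ≡ 5^0 (mod 11)
Computing: 5^0 mod 11 = 1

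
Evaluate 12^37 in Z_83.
Using repeated squaring. 37 = 32 + 4 + 1 (binary 100101). Repeated squaring mod 83: 12^1 ≡ 12; 12^2 ≡ 12² = 144 ≡ 61; 12^4 ≡ 61² = 3721 ≡ 69; 12^8 ≡ 69² = 4761 ≡ 30; 12^16 ≡ 30² = 900 ≡ 70; 12^32 ≡ 70² = 4900 ≡ 3. Multiply: 12^37 = 12^32 × 12^4 × 12^1 ≡ 3 × 69 × 12 (mod 83): 3 × 69 = 207 ≡ 41; 41 × 12 = 492 ≡ 77. So 12^37 ≡ 77 (mod 83).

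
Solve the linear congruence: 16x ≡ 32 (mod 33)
2

Since gcd(16, 33) = 1 divides 32, a solution exists.
Multiply both sides by the inverse of 16 mod 33:
  16^(-1) mod 33 = 31
  x ≡ 31 × 32 ≡ 992 ≡ 2 (mod 33)
Verification: 16 × 2 = 32 = 0 × 33 + 32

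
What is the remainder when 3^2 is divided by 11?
2 = 2 (binary 10). Repeated squaring mod 11: 3^1 ≡ 3; 3^2 ≡ 3² = 9 ≡ 9. So 3^2 ≡ 9 (mod 11).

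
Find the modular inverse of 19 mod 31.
19^(-1) ≡ 18 (mod 31). Verification: 19 × 18 = 342 ≡ 1 (mod 31)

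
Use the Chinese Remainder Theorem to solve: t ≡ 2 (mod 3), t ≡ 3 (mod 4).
M = 3 × 4 = 12. M₁ = 4, y₁ ≡ 1 (mod 3). M₂ = 3, y₂ ≡ 3 (mod 4). t = 2×4×1 + 3×3×3 ≡ 11 (mod 12)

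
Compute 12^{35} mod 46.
6

Using successive squaring:
Binary expansion of 35: 100011
Powers of 12 mod 46 (each is the square of the previous):
  12^1 ≡ 12 (mod 46)
  12^2 ≡ 12² = 144 ≡ 6 (mod 46)
  12^4 ≡ 6² = 36 ≡ 36 (mod 46)
  12^8 ≡ 36² = 1296 ≡ 8 (mod 46)
  12^16 ≡ 8² = 64 ≡ 18 (mod 46)
  12^32 ≡ 18² = 324 ≡ 2 (mod 46)
35 = 32 + 2 + 1, so 12^35 = 12^32 × 12^2 × 12^1 ≡ 2 × 6 × 12 (mod 46)
Multiplying step by step:
  2 × 6 = 12 ≡ 12 (mod 46)
  12 × 12 = 144 ≡ 6 (mod 46)
Result: 12^35 ≡ 6 (mod 46)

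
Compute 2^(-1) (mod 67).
2^(-1) ≡ 34 (mod 67). Verification: 2 × 34 = 68 ≡ 1 (mod 67)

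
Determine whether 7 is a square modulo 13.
By Euler's criterion: 7^{6} ≡ 12 (mod 13). Since this equals -1 (≡ 12), 7 is not a QR.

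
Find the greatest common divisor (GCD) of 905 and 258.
1

Using the Euclidean algorithm:
905 = 3 × 258 + 131
258 = 1 × 131 + 127
131 = 1 × 127 + 4
127 = 31 × 4 + 3
4 = 1 × 3 + 1
3 = 3 × 1 + 0

GCD(905, 258) = 1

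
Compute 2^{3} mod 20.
8

Using successive squaring:
Binary expansion of 3: 11
Powers of 2 mod 20 (each is the square of the previous):
  2^1 ≡ 2 (mod 20)
  2^2 ≡ 2² = 4 ≡ 4 (mod 20)
3 = 2 + 1, so 2^3 = 2^2 × 2^1 ≡ 4 × 2 (mod 20)
Multiplying step by step:
  4 × 2 = 8 ≡ 8 (mod 20)
Result: 2^3 ≡ 8 (mod 20)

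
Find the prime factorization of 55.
5 × 11

Divide by primes starting from smallest:
55 ÷ 5 = 11
11 ÷ 11 = 1

55 = 5 × 11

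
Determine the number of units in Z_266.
108

Prime factorization: 266 = 2 × 7 × 19
Using the formula φ(n) = n × Π(1 - 1/p) for each prime factor p:
φ(266) = 266 × (1 - 1/2) × (1 - 1/7) × (1 - 1/19)
φ(266) = 108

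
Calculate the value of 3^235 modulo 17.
Using Fermat: 3^{16} ≡ 1 (mod 17). 235 ≡ 11 (mod 16). So 3^{235} ≡ 3^{11} ≡ 7 (mod 17)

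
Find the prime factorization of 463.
463

Divide by primes starting from smallest:
463 ÷ 463 = 1

463 = 463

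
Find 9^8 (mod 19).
8 = 8 (binary 1000). Repeated squaring mod 19: 9^1 ≡ 9; 9^2 ≡ 9² = 81 ≡ 5; 9^4 ≡ 5² = 25 ≡ 6; 9^8 ≡ 6² = 36 ≡ 17. So 9^8 ≡ 17 (mod 19).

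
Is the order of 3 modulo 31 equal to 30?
Yes, ord_31(3) = 30.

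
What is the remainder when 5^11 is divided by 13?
Using repeated squaring. 11 = 8 + 2 + 1 (binary 1011). Repeated squaring mod 13: 5^1 ≡ 5; 5^2 ≡ 5² = 25 ≡ 12; 5^4 ≡ 12² = 144 ≡ 1; 5^8 ≡ 1² = 1 ≡ 1. Multiply: 5^11 = 5^8 × 5^2 × 5^1 ≡ 1 × 12 × 5 (mod 13): 1 × 12 = 12 ≡ 12; 12 × 5 = 60 ≡ 8. So 5^11 ≡ 8 (mod 13).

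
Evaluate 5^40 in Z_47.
Using repeated squaring. 40 = 32 + 8 (binary 101000). Repeated squaring mod 47: 5^1 ≡ 5; 5^2 ≡ 5² = 25 ≡ 25; 5^4 ≡ 25² = 625 ≡ 14; 5^8 ≡ 14² = 196 ≡ 8; 5^16 ≡ 8² = 64 ≡ 17; 5^32 ≡ 17² = 289 ≡ 7. Multiply: 5^40 = 5^32 × 5^8 ≡ 7 × 8 (mod 47): 7 × 8 = 56 ≡ 9. So 5^40 ≡ 9 (mod 47).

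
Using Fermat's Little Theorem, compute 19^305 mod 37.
By Fermat: 19^{36} ≡ 1 (mod 37). 305 = 8×36 + 17. So 19^{305} ≡ 19^{17} ≡ 35 (mod 37)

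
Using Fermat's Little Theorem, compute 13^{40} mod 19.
4

By Fermat's Little Theorem, a^(p-1) ≡ 1 (mod p) for prime p and gcd(a, p) = 1
Here p = 19, so 13^18 ≡ 1 (mod 19)
We can reduce the exponent: 40 mod 18 = 4
So 13^40 ≡ 13^4 (mod 19)
Computing: 13^4 mod 19 = 4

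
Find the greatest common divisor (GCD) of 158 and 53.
1

Using the Euclidean algorithm:
158 = 2 × 53 + 52
53 = 1 × 52 + 1
52 = 52 × 1 + 0

GCD(158, 53) = 1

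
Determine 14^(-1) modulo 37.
14^(-1) ≡ 8 (mod 37). Verification: 14 × 8 = 112 ≡ 1 (mod 37)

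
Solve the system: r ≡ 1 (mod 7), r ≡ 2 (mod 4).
M = 7 × 4 = 28. M₁ = 4, y₁ ≡ 2 (mod 7). M₂ = 7, y₂ ≡ 3 (mod 4). r = 1×4×2 + 2×7×3 ≡ 22 (mod 28)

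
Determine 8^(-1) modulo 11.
8^(-1) ≡ 7 (mod 11). Verification: 8 × 7 = 56 ≡ 1 (mod 11)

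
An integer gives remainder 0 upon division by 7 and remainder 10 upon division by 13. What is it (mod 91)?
M = 7 × 13 = 91. M₁ = 13, y₁ ≡ 6 (mod 7). M₂ = 7, y₂ ≡ 2 (mod 13). r = 0×13×6 + 10×7×2 ≡ 49 (mod 91). The smallest positive such number is 49.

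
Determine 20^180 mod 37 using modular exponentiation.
Using Fermat: 20^{36} ≡ 1 (mod 37). 180 ≡ 0 (mod 36). So 20^{180} ≡ 20^{0} ≡ 1 (mod 37)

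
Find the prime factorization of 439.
439

Divide by primes starting from smallest:
439 ÷ 439 = 1

439 = 439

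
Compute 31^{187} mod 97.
44

Using successive squaring:
Binary expansion of 187: 10111011
Powers of 31 mod 97 (each is the square of the previous):
  31^1 ≡ 31 (mod 97)
  31^2 ≡ 31² = 961 ≡ 88 (mod 97)
  31^4 ≡ 88² = 7744 ≡ 81 (mod 97)
  31^8 ≡ 81² = 6561 ≡ 62 (mod 97)
  31^16 ≡ 62² = 3844 ≡ 61 (mod 97)
  31^32 ≡ 61² = 3721 ≡ 35 (mod 97)
  31^64 ≡ 35² = 1225 ≡ 61 (mod 97)
  31^128 ≡ 61² = 3721 ≡ 35 (mod 97)
187 = 128 + 32 + 16 + 8 + 2 + 1, so 31^187 = 31^128 × 31^32 × 31^16 × 31^8 × 31^2 × 31^1 ≡ 35 × 35 × 61 × 62 × 88 × 31 (mod 97)
Multiplying step by step:
  35 × 35 = 1225 ≡ 61 (mod 97)
  61 × 61 = 3721 ≡ 35 (mod 97)
  35 × 62 = 2170 ≡ 36 (mod 97)
  36 × 88 = 3168 ≡ 64 (mod 97)
  64 × 31 = 1984 ≡ 44 (mod 97)
Result: 31^187 ≡ 44 (mod 97)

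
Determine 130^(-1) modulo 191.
130^(-1) ≡ 72 (mod 191). Verification: 130 × 72 = 9360 ≡ 1 (mod 191)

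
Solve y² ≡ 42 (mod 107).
The square roots of 42 mod 107 are 16 and 91. Verify: 16² = 256 ≡ 42 (mod 107)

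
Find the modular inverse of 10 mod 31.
10^(-1) ≡ 28 (mod 31). Verification: 10 × 28 = 280 ≡ 1 (mod 31)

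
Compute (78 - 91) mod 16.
3

(78 - 91) = -13
-13 mod 16 = 3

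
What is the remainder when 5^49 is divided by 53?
Using repeated squaring. 49 = 32 + 16 + 1 (binary 110001). Repeated squaring mod 53: 5^1 ≡ 5; 5^2 ≡ 5² = 25 ≡ 25; 5^4 ≡ 25² = 625 ≡ 42; 5^8 ≡ 42² = 1764 ≡ 15; 5^16 ≡ 15² = 225 ≡ 13; 5^32 ≡ 13² = 169 ≡ 10. Multiply: 5^49 = 5^32 × 5^16 × 5^1 ≡ 10 × 13 × 5 (mod 53): 10 × 13 = 130 ≡ 24; 24 × 5 = 120 ≡ 14. So 5^49 ≡ 14 (mod 53).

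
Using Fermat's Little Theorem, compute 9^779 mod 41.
By Fermat: 9^{40} ≡ 1 (mod 41). 779 ≡ 19 (mod 40). So 9^{779} ≡ 9^{19} ≡ 32 (mod 41)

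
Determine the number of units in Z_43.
42

Prime factorization: 43 = 43
Using the formula φ(n) = n × Π(1 - 1/p) for each prime factor p:
φ(43) = 43 × (1 - 1/43)
φ(43) = 42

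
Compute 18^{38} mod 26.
12

Using successive squaring:
Binary expansion of 38: 100110
Powers of 18 mod 26 (each is the square of the previous):
  18^1 ≡ 18 (mod 26)
  18^2 ≡ 18² = 324 ≡ 12 (mod 26)
  18^4 ≡ 12² = 144 ≡ 14 (mod 26)
  18^8 ≡ 14² = 196 ≡ 14 (mod 26)
  18^16 ≡ 14² = 196 ≡ 14 (mod 26)
  18^32 ≡ 14² = 196 ≡ 14 (mod 26)
38 = 32 + 4 + 2, so 18^38 = 18^32 × 18^4 × 18^2 ≡ 14 × 14 × 12 (mod 26)
Multiplying step by step:
  14 × 14 = 196 ≡ 14 (mod 26)
  14 × 12 = 168 ≡ 12 (mod 26)
Result: 18^38 ≡ 12 (mod 26)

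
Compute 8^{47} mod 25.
2

Using successive squaring:
Binary expansion of 47: 101111
Powers of 8 mod 25 (each is the square of the previous):
  8^1 ≡ 8 (mod 25)
  8^2 ≡ 8² = 64 ≡ 14 (mod 25)
  8^4 ≡ 14² = 196 ≡ 21 (mod 25)
  8^8 ≡ 21² = 441 ≡ 16 (mod 25)
  8^16 ≡ 16² = 256 ≡ 6 (mod 25)
  8^32 ≡ 6² = 36 ≡ 11 (mod 25)
47 = 32 + 8 + 4 + 2 + 1, so 8^47 = 8^32 × 8^8 × 8^4 × 8^2 × 8^1 ≡ 11 × 16 × 21 × 14 × 8 (mod 25)
Multiplying step by step:
  11 × 16 = 176 ≡ 1 (mod 25)
  1 × 21 = 21 ≡ 21 (mod 25)
  21 × 14 = 294 ≡ 19 (mod 25)
  19 × 8 = 152 ≡ 2 (mod 25)
Result: 8^47 ≡ 2 (mod 25)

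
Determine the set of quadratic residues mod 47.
QRs mod 47: {1, 2, 3, 4, 6, 7, 8, 9, 12, 14, 16, 17, 18, 21, 24, 25, 27, 28, 32, 34, 36, 37, 42}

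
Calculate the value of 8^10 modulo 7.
8 ≡ 1 (mod 7). 10 = 8 + 2 (binary 1010). Repeated squaring mod 7: 1^1 ≡ 1; 1^2 ≡ 1² = 1 ≡ 1; 1^4 ≡ 1² = 1 ≡ 1; 1^8 ≡ 1² = 1 ≡ 1. Multiply: 8^10 ≡ 1^8 × 1^2 ≡ 1 × 1 (mod 7): 1 × 1 = 1 ≡ 1. So 8^10 ≡ 1 (mod 7).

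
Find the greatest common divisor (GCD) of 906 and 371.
1

Using the Euclidean algorithm:
906 = 2 × 371 + 164
371 = 2 × 164 + 43
164 = 3 × 43 + 35
43 = 1 × 35 + 8
35 = 4 × 8 + 3
8 = 2 × 3 + 2
3 = 1 × 2 + 1
2 = 2 × 1 + 0

GCD(906, 371) = 1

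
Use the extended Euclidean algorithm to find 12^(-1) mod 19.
Extended GCD: 12(8) + 19(-5) = 1. So 12^(-1) ≡ 8 ≡ 8 (mod 19). Verify: 12 × 8 = 96 ≡ 1 (mod 19)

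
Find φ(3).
2

Prime factorization: 3 = 3
Using the formula φ(n) = n × Π(1 - 1/p) for each prime factor p:
φ(3) = 3 × (1 - 1/3)
φ(3) = 2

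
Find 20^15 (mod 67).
Using repeated squaring. 15 = 8 + 4 + 2 + 1 (binary 1111). Repeated squaring mod 67: 20^1 ≡ 20; 20^2 ≡ 20² = 400 ≡ 65; 20^4 ≡ 65² = 4225 ≡ 4; 20^8 ≡ 4² = 16 ≡ 16. Multiply: 20^15 = 20^8 × 20^4 × 20^2 × 20^1 ≡ 16 × 4 × 65 × 20 (mod 67): 16 × 4 = 64 ≡ 64; 64 × 65 = 4160 ≡ 6; 6 × 20 = 120 ≡ 53. So 20^15 ≡ 53 (mod 67).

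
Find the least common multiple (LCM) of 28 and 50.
700

First find GCD(28, 50) using the Euclidean algorithm:
28 = 0 × 50 + 28
50 = 1 × 28 + 22
28 = 1 × 22 + 6
22 = 3 × 6 + 4
6 = 1 × 4 + 2
4 = 2 × 2 + 0
GCD(28, 50) = 2

LCM formula: LCM(a, b) = (a × b) / GCD(a, b)
LCM(28, 50) = (28 × 50) / 2
LCM(28, 50) = 1400 / 2
LCM(28, 50) = 700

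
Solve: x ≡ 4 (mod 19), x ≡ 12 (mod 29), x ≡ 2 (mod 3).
M = 19 × 29 × 3 = 1653. M₁ = 87, y₁ ≡ 7 (mod 19). M₂ = 57, y₂ ≡ 28 (mod 29). M₃ = 551, y₃ ≡ 2 (mod 3). x = 4×87×7 + 12×57×28 + 2×551×2 ≡ 650 (mod 1653)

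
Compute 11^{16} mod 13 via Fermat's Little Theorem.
3

By Fermat's Little Theorem, a^(p-1) ≡ 1 (mod p) for prime p and gcd(a, p) = 1
Here p = 13, so 11^12 ≡ 1 (mod 13)
We can reduce the exponent: 16 mod 12 = 4
So 11^16 ≡ 11^4 (mod 13)
Computing: 11^4 mod 13 = 3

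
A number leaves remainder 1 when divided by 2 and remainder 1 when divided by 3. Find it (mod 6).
M = 2 × 3 = 6. M₁ = 3, y₁ ≡ 1 (mod 2). M₂ = 2, y₂ ≡ 2 (mod 3). k = 1×3×1 + 1×2×2 ≡ 1 (mod 6)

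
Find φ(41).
40

Prime factorization: 41 = 41
Using the formula φ(n) = n × Π(1 - 1/p) for each prime factor p:
φ(41) = 41 × (1 - 1/41)
φ(41) = 40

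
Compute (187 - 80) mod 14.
9

(187 - 80) = 107
107 mod 14 = 9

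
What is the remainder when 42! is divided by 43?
By Wilson's theorem, (42)! ≡ -1 ≡ 42 (mod 43)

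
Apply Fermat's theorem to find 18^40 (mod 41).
By Fermat's Little Theorem, 18^{40} ≡ 1 (mod 41) since 41 is prime and gcd(18, 41) = 1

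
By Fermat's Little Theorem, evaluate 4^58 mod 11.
By Fermat: 4^{10} ≡ 1 (mod 11). 58 = 5×10 + 8. So 4^{58} ≡ 4^{8} ≡ 9 (mod 11)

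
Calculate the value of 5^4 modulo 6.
4 = 4 (binary 100). Repeated squaring mod 6: 5^1 ≡ 5; 5^2 ≡ 5² = 25 ≡ 1; 5^4 ≡ 1² = 1 ≡ 1. So 5^4 ≡ 1 (mod 6).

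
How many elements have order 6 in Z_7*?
Number of primitive roots mod 7 = φ(6) = 2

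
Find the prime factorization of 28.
2^2 × 7

Divide by primes starting from smallest:
28 ÷ 2 = 14
14 ÷ 2 = 7
7 ÷ 7 = 1

28 = 2^2 × 7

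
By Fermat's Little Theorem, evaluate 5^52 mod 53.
By Fermat's Little Theorem, 5^{52} ≡ 1 (mod 53) since 53 is prime and gcd(5, 53) = 1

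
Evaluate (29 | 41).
(29/41) = 29^{20} mod 41 = -1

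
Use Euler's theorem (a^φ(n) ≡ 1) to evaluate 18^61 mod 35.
By Euler: 18^{24} ≡ 1 (mod 35) since gcd(18, 35) = 1. 61 = 2×24 + 13. So 18^{61} ≡ 18^{13} ≡ 18 (mod 35)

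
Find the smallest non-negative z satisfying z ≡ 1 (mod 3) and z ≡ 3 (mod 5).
M = 3 × 5 = 15. M₁ = 5, y₁ ≡ 2 (mod 3). M₂ = 3, y₂ ≡ 2 (mod 5). z = 1×5×2 + 3×3×2 ≡ 13 (mod 15)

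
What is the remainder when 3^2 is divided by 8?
2 = 2 (binary 10). Repeated squaring mod 8: 3^1 ≡ 3; 3^2 ≡ 3² = 9 ≡ 1. So 3^2 ≡ 1 (mod 8).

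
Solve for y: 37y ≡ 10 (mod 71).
54

Since gcd(37, 71) = 1 divides 10, a solution exists.
Multiply both sides by the inverse of 37 mod 71:
  37^(-1) mod 71 = 48
  x ≡ 48 × 10 ≡ 480 ≡ 54 (mod 71)
Verification: 37 × 54 = 1998 = 28 × 71 + 10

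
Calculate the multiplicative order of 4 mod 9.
Powers of 4 mod 9: 4^1≡4, 4^2≡7, 4^3≡1. Order = 3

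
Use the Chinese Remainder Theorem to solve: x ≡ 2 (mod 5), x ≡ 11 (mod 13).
M = 5 × 13 = 65. M₁ = 13, y₁ ≡ 2 (mod 5). M₂ = 5, y₂ ≡ 8 (mod 13). x = 2×13×2 + 11×5×8 ≡ 37 (mod 65)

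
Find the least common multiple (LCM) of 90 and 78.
1170

First find GCD(90, 78) using the Euclidean algorithm:
90 = 1 × 78 + 12
78 = 6 × 12 + 6
12 = 2 × 6 + 0
GCD(90, 78) = 6

LCM formula: LCM(a, b) = (a × b) / GCD(a, b)
LCM(90, 78) = (90 × 78) / 6
LCM(90, 78) = 7020 / 6
LCM(90, 78) = 1170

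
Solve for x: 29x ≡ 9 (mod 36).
9

Since gcd(29, 36) = 1 divides 9, a solution exists.
Multiply both sides by the inverse of 29 mod 36:
  29^(-1) mod 36 = 5
  x ≡ 5 × 9 ≡ 45 ≡ 9 (mod 36)
Verification: 29 × 9 = 261 = 7 × 36 + 9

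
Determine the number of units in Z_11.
10

Prime factorization: 11 = 11
Using the formula φ(n) = n × Π(1 - 1/p) for each prime factor p:
φ(11) = 11 × (1 - 1/11)
φ(11) = 10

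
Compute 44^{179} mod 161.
130

Using successive squaring:
Binary expansion of 179: 10110011
Powers of 44 mod 161 (each is the square of the previous):
  44^1 ≡ 44 (mod 161)
  44^2 ≡ 44² = 1936 ≡ 4 (mod 161)
  44^4 ≡ 4² = 16 ≡ 16 (mod 161)
  44^8 ≡ 16² = 256 ≡ 95 (mod 161)
  44^16 ≡ 95² = 9025 ≡ 9 (mod 161)
  44^32 ≡ 9² = 81 ≡ 81 (mod 161)
  44^64 ≡ 81² = 6561 ≡ 121 (mod 161)
  44^128 ≡ 121² = 14641 ≡ 151 (mod 161)
179 = 128 + 32 + 16 + 2 + 1, so 44^179 = 44^128 × 44^32 × 44^16 × 44^2 × 44^1 ≡ 151 × 81 × 9 × 4 × 44 (mod 161)
Multiplying step by step:
  151 × 81 = 12231 ≡ 156 (mod 161)
  156 × 9 = 1404 ≡ 116 (mod 161)
  116 × 4 = 464 ≡ 142 (mod 161)
  142 × 44 = 6248 ≡ 130 (mod 161)
Result: 44^179 ≡ 130 (mod 161)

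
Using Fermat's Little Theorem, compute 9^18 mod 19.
By Fermat's Little Theorem, 9^{18} ≡ 1 (mod 19) since 19 is prime and gcd(9, 19) = 1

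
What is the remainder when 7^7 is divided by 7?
7 ≡ 0 (mod 7). 7 = 4 + 2 + 1 (binary 111). Repeated squaring mod 7: 0^1 ≡ 0; 0^2 ≡ 0² = 0 ≡ 0; 0^4 ≡ 0² = 0 ≡ 0. Multiply: 7^7 ≡ 0^4 × 0^2 × 0^1 ≡ 0 × 0 × 0 (mod 7): 0 × 0 = 0 ≡ 0; 0 × 0 = 0 ≡ 0. So 7^7 ≡ 0 (mod 7).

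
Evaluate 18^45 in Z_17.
Using Fermat: 18^{16} ≡ 1 (mod 17). 45 ≡ 13 (mod 16). So 18^{45} ≡ 18^{13} ≡ 1 (mod 17)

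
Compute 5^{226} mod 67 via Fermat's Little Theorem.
14

By Fermat's Little Theorem, a^(p-1) ≡ 1 (mod p) for prime p and gcd(a, p) = 1
Here p = 67, so 5^66 ≡ 1 (mod 67)
We can reduce the exponent: 226 mod 66 = 28
So 5^226 ≡ 5^28 (mod 67)
Computing: 5^28 mod 67 = 14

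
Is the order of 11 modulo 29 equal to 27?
No, the actual order is 28, not 27.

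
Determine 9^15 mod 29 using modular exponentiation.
Using repeated squaring. 15 = 8 + 4 + 2 + 1 (binary 1111). Repeated squaring mod 29: 9^1 ≡ 9; 9^2 ≡ 9² = 81 ≡ 23; 9^4 ≡ 23² = 529 ≡ 7; 9^8 ≡ 7² = 49 ≡ 20. Multiply: 9^15 = 9^8 × 9^4 × 9^2 × 9^1 ≡ 20 × 7 × 23 × 9 (mod 29): 20 × 7 = 140 ≡ 24; 24 × 23 = 552 ≡ 1; 1 × 9 = 9 ≡ 9. So 9^15 ≡ 9 (mod 29).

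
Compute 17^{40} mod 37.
12

Using successive squaring:
Binary expansion of 40: 101000
Powers of 17 mod 37 (each is the square of the previous):
  17^1 ≡ 17 (mod 37)
  17^2 ≡ 17² = 289 ≡ 30 (mod 37)
  17^4 ≡ 30² = 900 ≡ 12 (mod 37)
  17^8 ≡ 12² = 144 ≡ 33 (mod 37)
  17^16 ≡ 33² = 1089 ≡ 16 (mod 37)
  17^32 ≡ 16² = 256 ≡ 34 (mod 37)
40 = 32 + 8, so 17^40 = 17^32 × 17^8 ≡ 34 × 33 (mod 37)
Multiplying step by step:
  34 × 33 = 1122 ≡ 12 (mod 37)
Result: 17^40 ≡ 12 (mod 37)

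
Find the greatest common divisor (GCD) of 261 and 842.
1

Using the Euclidean algorithm:
261 = 0 × 842 + 261
842 = 3 × 261 + 59
261 = 4 × 59 + 25
59 = 2 × 25 + 9
25 = 2 × 9 + 7
9 = 1 × 7 + 2
7 = 3 × 2 + 1
2 = 2 × 1 + 0

GCD(261, 842) = 1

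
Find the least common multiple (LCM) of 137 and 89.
12193

First find GCD(137, 89) using the Euclidean algorithm:
137 = 1 × 89 + 48
89 = 1 × 48 + 41
48 = 1 × 41 + 7
41 = 5 × 7 + 6
7 = 1 × 6 + 1
6 = 6 × 1 + 0
GCD(137, 89) = 1

LCM formula: LCM(a, b) = (a × b) / GCD(a, b)
LCM(137, 89) = (137 × 89) / 1
LCM(137, 89) = 12193 / 1
LCM(137, 89) = 12193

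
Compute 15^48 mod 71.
Using repeated squaring. 48 = 32 + 16 (binary 110000). Repeated squaring mod 71: 15^1 ≡ 15; 15^2 ≡ 15² = 225 ≡ 12; 15^4 ≡ 12² = 144 ≡ 2; 15^8 ≡ 2² = 4 ≡ 4; 15^16 ≡ 4² = 16 ≡ 16; 15^32 ≡ 16² = 256 ≡ 43. Multiply: 15^48 = 15^32 × 15^16 ≡ 43 × 16 (mod 71): 43 × 16 = 688 ≡ 49. So 15^48 ≡ 49 (mod 71).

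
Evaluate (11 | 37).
(11/37) = 11^{18} mod 37 = 1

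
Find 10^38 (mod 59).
Using repeated squaring. 38 = 32 + 4 + 2 (binary 100110). Repeated squaring mod 59: 10^1 ≡ 10; 10^2 ≡ 10² = 100 ≡ 41; 10^4 ≡ 41² = 1681 ≡ 29; 10^8 ≡ 29² = 841 ≡ 15; 10^16 ≡ 15² = 225 ≡ 48; 10^32 ≡ 48² = 2304 ≡ 3. Multiply: 10^38 = 10^32 × 10^4 × 10^2 ≡ 3 × 29 × 41 (mod 59): 3 × 29 = 87 ≡ 28; 28 × 41 = 1148 ≡ 27. So 10^38 ≡ 27 (mod 59).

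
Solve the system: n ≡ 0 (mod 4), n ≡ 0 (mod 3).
M = 4 × 3 = 12. M₁ = 3, y₁ ≡ 3 (mod 4). M₂ = 4, y₂ ≡ 1 (mod 3). n = 0×3×3 + 0×4×1 ≡ 0 (mod 12)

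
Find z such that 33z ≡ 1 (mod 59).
33^(-1) ≡ 34 (mod 59). Verification: 33 × 34 = 1122 ≡ 1 (mod 59)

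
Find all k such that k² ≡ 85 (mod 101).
The square roots of 85 mod 101 are 40 and 61. Verify: 40² = 1600 ≡ 85 (mod 101)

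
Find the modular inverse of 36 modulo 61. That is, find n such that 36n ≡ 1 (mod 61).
39

Using Extended Euclidean Algorithm:
gcd(36, 61) = 1
Bezout coefficients: 36 × -22 + 61 × 13 = 1
So 36 × -22 ≡ 1 (mod 61)
The inverse is -22 mod 61 = 39
Verification: 36 × 39 = 1404 = 23 × 61 + 1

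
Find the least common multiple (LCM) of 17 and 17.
17

First find GCD(17, 17) using the Euclidean algorithm:
17 = 1 × 17 + 0
GCD(17, 17) = 17

LCM formula: LCM(a, b) = (a × b) / GCD(a, b)
LCM(17, 17) = (17 × 17) / 17
LCM(17, 17) = 289 / 17
LCM(17, 17) = 17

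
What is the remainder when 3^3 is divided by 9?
3 = 2 + 1 (binary 11). Repeated squaring mod 9: 3^1 ≡ 3; 3^2 ≡ 3² = 9 ≡ 0. Multiply: 3^3 = 3^2 × 3^1 ≡ 0 × 3 (mod 9): 0 × 3 = 0 ≡ 0. So 3^3 ≡ 0 (mod 9).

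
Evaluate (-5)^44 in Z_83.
Using repeated squaring. (-5) ≡ 78 (mod 83). 44 = 32 + 8 + 4 (binary 101100). Repeated squaring mod 83: 78^1 ≡ 78; 78^2 ≡ 78² = 6084 ≡ 25; 78^4 ≡ 25² = 625 ≡ 44; 78^8 ≡ 44² = 1936 ≡ 27; 78^16 ≡ 27² = 729 ≡ 65; 78^32 ≡ 65² = 4225 ≡ 75. Multiply: (-5)^44 ≡ 78^32 × 78^8 × 78^4 ≡ 75 × 27 × 44 (mod 83): 75 × 27 = 2025 ≡ 33; 33 × 44 = 1452 ≡ 41. So (-5)^44 ≡ 41 (mod 83).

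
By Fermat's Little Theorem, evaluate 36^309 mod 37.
By Fermat: 36^{36} ≡ 1 (mod 37). 309 = 8×36 + 21. So 36^{309} ≡ 36^{21} ≡ 36 (mod 37)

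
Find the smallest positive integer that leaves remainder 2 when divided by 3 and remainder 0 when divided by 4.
M = 3 × 4 = 12. M₁ = 4, y₁ ≡ 1 (mod 3). M₂ = 3, y₂ ≡ 3 (mod 4). r = 2×4×1 + 0×3×3 ≡ 8 (mod 12). The smallest positive such number is 8.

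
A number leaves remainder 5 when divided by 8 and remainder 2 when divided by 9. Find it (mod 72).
M = 8 × 9 = 72. M₁ = 9, y₁ ≡ 1 (mod 8). M₂ = 8, y₂ ≡ 8 (mod 9). r = 5×9×1 + 2×8×8 ≡ 29 (mod 72)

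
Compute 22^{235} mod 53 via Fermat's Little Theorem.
31

By Fermat's Little Theorem, a^(p-1) ≡ 1 (mod p) for prime p and gcd(a, p) = 1
Here p = 53, so 22^52 ≡ 1 (mod 53)
We can reduce the exponent: 235 mod 52 = 27
So 22^235 ≡ 22^27 (mod 53)
Computing: 22^27 mod 53 = 31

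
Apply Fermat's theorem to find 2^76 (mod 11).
By Fermat: 2^{10} ≡ 1 (mod 11). 76 = 7×10 + 6. So 2^{76} ≡ 2^{6} ≡ 9 (mod 11)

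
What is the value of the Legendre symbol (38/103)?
(38/103) = 38^{51} mod 103 = 1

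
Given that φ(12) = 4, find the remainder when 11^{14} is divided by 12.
By Euler: 11^{4} ≡ 1 (mod 12) since gcd(11, 12) = 1. 14 = 3×4 + 2. So 11^{14} ≡ 11^{2} ≡ 1 (mod 12)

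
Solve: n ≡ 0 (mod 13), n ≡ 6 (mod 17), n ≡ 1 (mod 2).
M = 13 × 17 × 2 = 442. M₁ = 34, y₁ ≡ 5 (mod 13). M₂ = 26, y₂ ≡ 2 (mod 17). M₃ = 221, y₃ ≡ 1 (mod 2). n = 0×34×5 + 6×26×2 + 1×221×1 ≡ 91 (mod 442)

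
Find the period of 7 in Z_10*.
Powers of 7 mod 10: 7^1≡7, 7^2≡9, 7^3≡3, 7^4≡1. Order = 4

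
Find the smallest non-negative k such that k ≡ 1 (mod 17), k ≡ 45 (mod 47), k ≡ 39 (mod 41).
17341

Using the Chinese Remainder Theorem:
M = product of moduli = 32759
For equation 1: M_1 = 1927, 1927 ≡ 6 (mod 17), inverse of 1927 mod 17 is 3 (check: 6 × 3 = 18 ≡ 1 (mod 17))
For equation 2: M_2 = 697, 697 ≡ 39 (mod 47), inverse of 697 mod 47 is 41 (check: 39 × 41 = 1599 ≡ 1 (mod 47))
For equation 3: M_3 = 799, 799 ≡ 20 (mod 41), inverse of 799 mod 41 is 39 (check: 20 × 39 = 780 ≡ 1 (mod 41))
Combine: k ≡ Σ r_i×M_i×(M_i⁻¹ mod m_i) = 1×1927×3 + 45×697×41 + 39×799×39 = 5781 + 1285965 + 1215279 = 2507025
2507025 mod 32759 = 17341
k ≡ 17341 (mod 32759)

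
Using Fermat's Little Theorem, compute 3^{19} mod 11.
4

By Fermat's Little Theorem, a^(p-1) ≡ 1 (mod p) for prime p and gcd(a, p) = 1
Here p = 11, so 3^10 ≡ 1 (mod 11)
We can reduce the exponent: 19 mod 10 = 9
So 3^19 ≡ 3^9 (mod 11)
Computing: 3^9 mod 11 = 4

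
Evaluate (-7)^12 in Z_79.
Using repeated squaring. (-7) ≡ 72 (mod 79). 12 = 8 + 4 (binary 1100). Repeated squaring mod 79: 72^1 ≡ 72; 72^2 ≡ 72² = 5184 ≡ 49; 72^4 ≡ 49² = 2401 ≡ 31; 72^8 ≡ 31² = 961 ≡ 13. Multiply: (-7)^12 ≡ 72^8 × 72^4 ≡ 13 × 31 (mod 79): 13 × 31 = 403 ≡ 8. So (-7)^12 ≡ 8 (mod 79).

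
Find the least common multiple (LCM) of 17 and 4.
68

First find GCD(17, 4) using the Euclidean algorithm:
17 = 4 × 4 + 1
4 = 4 × 1 + 0
GCD(17, 4) = 1

LCM formula: LCM(a, b) = (a × b) / GCD(a, b)
LCM(17, 4) = (17 × 4) / 1
LCM(17, 4) = 68 / 1
LCM(17, 4) = 68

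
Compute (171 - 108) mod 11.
8

(171 - 108) = 63
63 mod 11 = 8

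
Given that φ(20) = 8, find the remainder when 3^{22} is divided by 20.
By Euler: 3^{8} ≡ 1 (mod 20) since gcd(3, 20) = 1. 22 = 2×8 + 6. So 3^{22} ≡ 3^{6} ≡ 9 (mod 20)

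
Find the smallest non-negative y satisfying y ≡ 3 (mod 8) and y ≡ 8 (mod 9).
M = 8 × 9 = 72. M₁ = 9, y₁ ≡ 1 (mod 8). M₂ = 8, y₂ ≡ 8 (mod 9). y = 3×9×1 + 8×8×8 ≡ 35 (mod 72)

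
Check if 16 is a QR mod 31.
By Euler's criterion: 16^{15} ≡ 1 (mod 31). Since this equals 1, 16 is a QR.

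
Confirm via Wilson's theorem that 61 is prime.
(60)! mod 61 = 60. Since this equals -1 (mod 61), Wilson confirms 61 is prime.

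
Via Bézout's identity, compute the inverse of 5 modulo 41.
Extended GCD: 5(-8) + 41(1) = 1. So 5^(-1) ≡ 33 ≡ 33 (mod 41). Verify: 5 × 33 = 165 ≡ 1 (mod 41)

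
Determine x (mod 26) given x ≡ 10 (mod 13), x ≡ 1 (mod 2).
23

Using the Chinese Remainder Theorem:
M = product of moduli = 26
For equation 1: M_1 = 2, 2 ≡ 2 (mod 13), inverse of 2 mod 13 is 7 (check: 2 × 7 = 14 ≡ 1 (mod 13))
For equation 2: M_2 = 13, 13 ≡ 1 (mod 2), inverse of 13 mod 2 is 1 (check: 1 × 1 = 1 ≡ 1 (mod 2))
Combine: x ≡ Σ r_i×M_i×(M_i⁻¹ mod m_i) = 10×2×7 + 1×13×1 = 140 + 13 = 153
153 mod 26 = 23
x ≡ 23 (mod 26)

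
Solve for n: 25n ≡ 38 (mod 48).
38

Since gcd(25, 48) = 1 divides 38, a solution exists.
Multiply both sides by the inverse of 25 mod 48:
  25^(-1) mod 48 = 25
  x ≡ 25 × 38 ≡ 950 ≡ 38 (mod 48)
Verification: 25 × 38 = 950 = 19 × 48 + 38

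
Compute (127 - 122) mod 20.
5

(127 - 122) = 5
5 mod 20 = 5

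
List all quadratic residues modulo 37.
QRs mod 37: {1, 3, 4, 7, 9, 10, 11, 12, 16, 21, 25, 26, 27, 28, 30, 33, 34, 36}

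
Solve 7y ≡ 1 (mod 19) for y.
11

Using Extended Euclidean Algorithm:
gcd(7, 19) = 1
Bezout coefficients: 7 × -8 + 19 × 3 = 1
So 7 × -8 ≡ 1 (mod 19)
The inverse is -8 mod 19 = 11
Verification: 7 × 11 = 77 = 4 × 19 + 1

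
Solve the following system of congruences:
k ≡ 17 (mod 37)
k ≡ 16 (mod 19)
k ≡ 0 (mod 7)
2163

Using the Chinese Remainder Theorem:
M = product of moduli = 4921
For equation 1: M_1 = 133, 133 ≡ 22 (mod 37), inverse of 133 mod 37 is 32 (check: 22 × 32 = 704 ≡ 1 (mod 37))
For equation 2: M_2 = 259, 259 ≡ 12 (mod 19), inverse of 259 mod 19 is 8 (check: 12 × 8 = 96 ≡ 1 (mod 19))
For equation 3: M_3 = 703, 703 ≡ 3 (mod 7), inverse of 703 mod 7 is 5 (check: 3 × 5 = 15 ≡ 1 (mod 7))
Combine: k ≡ Σ r_i×M_i×(M_i⁻¹ mod m_i) = 17×133×32 + 16×259×8 + 0×703×5 = 72352 + 33152 + 0 = 105504
105504 mod 4921 = 2163
k ≡ 2163 (mod 4921)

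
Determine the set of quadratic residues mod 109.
QRs mod 109: {1, 3, 4, 5, 7, 9, 12, 15, 16, 20, 21, 22, 25, 26, 27, 28, 29, 31, 34, 35, 36, 38, 43, 45, 46, 48, 49, 60, 61, 63, 64, 66, 71, 73, 74, 75, 78, 80, 81, 82, 83, 84, 87, 88, 89, 93, 94, 97, 100, 102, 104, 105, 106, 108}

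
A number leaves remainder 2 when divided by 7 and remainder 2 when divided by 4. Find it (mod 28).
M = 7 × 4 = 28. M₁ = 4, y₁ ≡ 2 (mod 7). M₂ = 7, y₂ ≡ 3 (mod 4). k = 2×4×2 + 2×7×3 ≡ 2 (mod 28)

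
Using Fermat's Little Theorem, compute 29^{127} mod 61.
32

By Fermat's Little Theorem, a^(p-1) ≡ 1 (mod p) for prime p and gcd(a, p) = 1
Here p = 61, so 29^60 ≡ 1 (mod 61)
We can reduce the exponent: 127 mod 60 = 7
So 29^127 ≡ 29^7 (mod 61)
Computing: 29^7 mod 61 = 32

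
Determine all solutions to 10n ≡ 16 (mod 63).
52

Since gcd(10, 63) = 1 divides 16, a solution exists.
Multiply both sides by the inverse of 10 mod 63:
  10^(-1) mod 63 = 19
  x ≡ 19 × 16 ≡ 304 ≡ 52 (mod 63)
Verification: 10 × 52 = 520 = 8 × 63 + 16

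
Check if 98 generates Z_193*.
p - 1 = 192 has prime divisors 2, 3. Check 98^(192/q) mod 193 for each: 98^(192/2) = 98^96 ≡ 1, 98^(192/3) = 98^64 ≡ 108 (mod 193). Since 98^96 ≡ 1 (mod 193), the order of 98 divides 96 (in fact the order is 96) ≠ 192, so it is not a primitive root.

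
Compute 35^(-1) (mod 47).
35^(-1) ≡ 43 (mod 47). Verification: 35 × 43 = 1505 ≡ 1 (mod 47)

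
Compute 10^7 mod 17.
7 = 4 + 2 + 1 (binary 111). Repeated squaring mod 17: 10^1 ≡ 10; 10^2 ≡ 10² = 100 ≡ 15; 10^4 ≡ 15² = 225 ≡ 4. Multiply: 10^7 = 10^4 × 10^2 × 10^1 ≡ 4 × 15 × 10 (mod 17): 4 × 15 = 60 ≡ 9; 9 × 10 = 90 ≡ 5. So 10^7 ≡ 5 (mod 17).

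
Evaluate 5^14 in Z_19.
Using repeated squaring. 14 = 8 + 4 + 2 (binary 1110). Repeated squaring mod 19: 5^1 ≡ 5; 5^2 ≡ 5² = 25 ≡ 6; 5^4 ≡ 6² = 36 ≡ 17; 5^8 ≡ 17² = 289 ≡ 4. Multiply: 5^14 = 5^8 × 5^4 × 5^2 ≡ 4 × 17 × 6 (mod 19): 4 × 17 = 68 ≡ 11; 11 × 6 = 66 ≡ 9. So 5^14 ≡ 9 (mod 19).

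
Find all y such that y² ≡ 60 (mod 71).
The square roots of 60 mod 71 are 29 and 42. Verify: 29² = 841 ≡ 60 (mod 71)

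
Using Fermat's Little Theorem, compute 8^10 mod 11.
By Fermat's Little Theorem, 8^{10} ≡ 1 (mod 11) since 11 is prime and gcd(8, 11) = 1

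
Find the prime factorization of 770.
2 × 5 × 7 × 11

Divide by primes starting from smallest:
770 ÷ 2 = 385
385 ÷ 5 = 77
77 ÷ 7 = 11
11 ÷ 11 = 1

770 = 2 × 5 × 7 × 11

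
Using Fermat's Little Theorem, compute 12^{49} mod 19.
12

By Fermat's Little Theorem, a^(p-1) ≡ 1 (mod p) for prime p and gcd(a, p) = 1
Here p = 19, so 12^18 ≡ 1 (mod 19)
We can reduce the exponent: 49 mod 18 = 13
So 12^49 ≡ 12^13 (mod 19)
Computing: 12^13 mod 19 = 12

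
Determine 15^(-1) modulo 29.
15^(-1) ≡ 2 (mod 29). Verification: 15 × 2 = 30 ≡ 1 (mod 29)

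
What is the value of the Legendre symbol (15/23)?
(15/23) = 15^{11} mod 23 = -1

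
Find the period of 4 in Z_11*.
Powers of 4 mod 11: 4^1≡4, 4^2≡5, 4^3≡9, 4^4≡3, 4^5≡1. Order = 5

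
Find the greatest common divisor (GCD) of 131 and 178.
1

Using the Euclidean algorithm:
131 = 0 × 178 + 131
178 = 1 × 131 + 47
131 = 2 × 47 + 37
47 = 1 × 37 + 10
37 = 3 × 10 + 7
10 = 1 × 7 + 3
7 = 2 × 3 + 1
3 = 3 × 1 + 0

GCD(131, 178) = 1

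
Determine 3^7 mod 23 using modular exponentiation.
7 = 4 + 2 + 1 (binary 111). Repeated squaring mod 23: 3^1 ≡ 3; 3^2 ≡ 3² = 9 ≡ 9; 3^4 ≡ 9² = 81 ≡ 12. Multiply: 3^7 = 3^4 × 3^2 × 3^1 ≡ 12 × 9 × 3 (mod 23): 12 × 9 = 108 ≡ 16; 16 × 3 = 48 ≡ 2. So 3^7 ≡ 2 (mod 23).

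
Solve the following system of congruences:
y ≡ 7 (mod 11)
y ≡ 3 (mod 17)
139

Using the Chinese Remainder Theorem:
M = product of moduli = 187
For equation 1: M_1 = 17, 17 ≡ 6 (mod 11), inverse of 17 mod 11 is 2 (check: 6 × 2 = 12 ≡ 1 (mod 11))
For equation 2: M_2 = 11, 11 ≡ 11 (mod 17), inverse of 11 mod 17 is 14 (check: 11 × 14 = 154 ≡ 1 (mod 17))
Combine: y ≡ Σ r_i×M_i×(M_i⁻¹ mod m_i) = 7×17×2 + 3×11×14 = 238 + 462 = 700
700 mod 187 = 139
y ≡ 139 (mod 187)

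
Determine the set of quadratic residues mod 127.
QRs mod 127: {1, 2, 4, 8, 9, 11, 13, 15, 16, 17, 18, 19, 21, 22, 25, 26, 30, 31, 32, 34, 35, 36, 37, 38, 41, 42, 44, 47, 49, 50, 52, 60, 61, 62, 64, 68, 69, 70, 71, 72, 73, 74, 76, 79, 81, 82, 84, 87, 88, 94, 98, 99, 100, 103, 104, 107, 113, 115, 117, 120, 121, 122, 124}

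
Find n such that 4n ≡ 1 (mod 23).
4^(-1) ≡ 6 (mod 23). Verification: 4 × 6 = 24 ≡ 1 (mod 23)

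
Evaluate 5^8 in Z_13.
8 = 8 (binary 1000). Repeated squaring mod 13: 5^1 ≡ 5; 5^2 ≡ 5² = 25 ≡ 12; 5^4 ≡ 12² = 144 ≡ 1; 5^8 ≡ 1² = 1 ≡ 1. So 5^8 ≡ 1 (mod 13).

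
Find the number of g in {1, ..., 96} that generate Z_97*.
Number of primitive roots mod 97 = φ(96) = 32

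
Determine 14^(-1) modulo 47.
14^(-1) ≡ 37 (mod 47). Verification: 14 × 37 = 518 ≡ 1 (mod 47)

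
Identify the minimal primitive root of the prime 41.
p - 1 = 40 has prime divisors 2, 5. h is a primitive root mod 41 iff h^(40/q) ≢ 1 (mod 41) for each such q.
h = 2: 2^20 ≡ 1, 2^8 ≡ 10 (mod 41); 2^20 ≡ 1, so not a primitive root.
h = 3: 3^20 ≡ 40, 3^8 ≡ 1 (mod 41); 3^8 ≡ 1, so not a primitive root.
h = 4: 4^20 ≡ 1, 4^8 ≡ 18 (mod 41); 4^20 ≡ 1, so not a primitive root.
h = 5: 5^20 ≡ 1, 5^8 ≡ 18 (mod 41); 5^20 ≡ 1, so not a primitive root.
h = 6: 6^20 ≡ 40, 6^8 ≡ 10 (mod 41); none is 1, so 6 has order 40 and is a primitive root.
The smallest primitive root mod 41 is g = 6.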